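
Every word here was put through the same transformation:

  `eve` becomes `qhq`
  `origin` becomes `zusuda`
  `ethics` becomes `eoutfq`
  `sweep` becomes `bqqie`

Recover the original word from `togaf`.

touch

Two steps: reverse the string, then apply a Caesar shift of +12.
Decoding togaf: shift back: t−12=h, o−12=c, g−12=u, a−12=o, f−12=t → hcuot; then reverse → touch.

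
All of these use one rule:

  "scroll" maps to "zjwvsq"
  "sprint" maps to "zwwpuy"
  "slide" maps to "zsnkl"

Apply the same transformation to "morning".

Shifts by position in scroll: pos 0: s→z (+7), pos 1: c→j (+7), pos 2: r→w (+5), pos 3: o→v (+7), pos 4: l→s (+7), pos 5: l→q (+5) — repeating every 3. The shifts repeat in a cycle of length 3: positions 0,1,… shift by +7, +7, +5, then the pattern repeats.
For morning: m+7=t, o+7=v, r+5=w, n+7=u, i+7=p, n+5=s, g+7=n.

tvwupsn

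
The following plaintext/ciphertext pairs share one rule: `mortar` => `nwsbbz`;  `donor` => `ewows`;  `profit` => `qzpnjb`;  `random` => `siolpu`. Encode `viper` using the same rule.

It's a Vigenère-style cipher with numeric key [1,8]: position i shifts by key[i mod 2].
Applying it to viper: v+1=w, i+8=q, p+1=q, e+8=m, r+1=s.

wqqms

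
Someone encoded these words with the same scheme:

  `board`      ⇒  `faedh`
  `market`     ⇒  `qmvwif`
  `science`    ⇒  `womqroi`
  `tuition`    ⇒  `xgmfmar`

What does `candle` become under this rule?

gmrppq

Shifts by position in board: pos 0: b→f (+4), pos 1: o→a (+12), pos 2: a→e (+4), pos 3: r→d (+12) — repeating every 2. A repeating key of period 2 is used — shifts +4, +12 over and over.
For candle: c+4=g, a+12=m, n+4=r, d+12=p, l+4=p, e+12=q.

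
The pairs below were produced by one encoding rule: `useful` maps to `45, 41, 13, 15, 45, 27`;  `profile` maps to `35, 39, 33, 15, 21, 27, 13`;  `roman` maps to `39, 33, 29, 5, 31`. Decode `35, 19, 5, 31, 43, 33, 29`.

u(#21)→45 and s(#19)→41: differences scale by 2, so n = 2·pos + 3. The formula is n = 2×(alphabet index, a=1) + 3.
Undoing it on 35, 19, 5, 31, 43, 33, 29: 35→(35−3)÷2=16=p, 19→(19−3)÷2=8=h, 5→(5−3)÷2=1=a, 31→(31−3)÷2=14=n, 43→(43−3)÷2=20=t, 33→(33−3)÷2=15=o, 29→(29−3)÷2=13=m.

phantom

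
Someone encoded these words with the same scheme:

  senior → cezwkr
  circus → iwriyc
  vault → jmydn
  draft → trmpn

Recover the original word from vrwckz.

prison

s(18)→c(2) and e(4)→e(4) fit y≡11x+12 (mod 26); the inverse of 11 mod 26 is 19. Each letter's alphabet position (a=0..z=25) is mapped through 11·x+12 mod 26 — an affine cipher.
Undoing it on vrwckz: v(21)→19·(21−12)≡15=p; r(17)→19·(17−12)≡17=r; w(22)→19·(22−12)≡8=i; c(2)→19·(2−12)≡18=s; k(10)→19·(10−12)≡14=o; z(25)→19·(25−12)≡13=n (all mod 26).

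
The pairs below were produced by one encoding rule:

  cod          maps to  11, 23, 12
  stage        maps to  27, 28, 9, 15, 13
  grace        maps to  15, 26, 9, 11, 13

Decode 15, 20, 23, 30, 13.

Letters become their 1-based position plus 8 (so a→9, b→10, …).
Undoing it on 15, 20, 23, 30, 13: 15→(15−8)÷1=7=g, 20→(20−8)÷1=12=l, 23→(23−8)÷1=15=o, 30→(30−8)÷1=22=v, 13→(13−8)÷1=5=e.

glove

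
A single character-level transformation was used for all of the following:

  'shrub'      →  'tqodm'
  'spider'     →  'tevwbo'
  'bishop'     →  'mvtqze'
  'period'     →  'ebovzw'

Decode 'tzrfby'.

s(18)→t(19) and h(7)→q(16) fit y≡5x+7 (mod 26); the inverse of 5 mod 26 is 21. Each letter's alphabet position (a=0..z=25) is mapped through 5·x+7 mod 26 — an affine cipher.
Reversing it on tzrfby: t(19)→21·(19−7)≡18=s; z(25)→21·(25−7)≡14=o; r(17)→21·(17−7)≡2=c; f(5)→21·(5−7)≡10=k; b(1)→21·(1−7)≡4=e; y(24)→21·(24−7)≡19=t (all mod 26).

socket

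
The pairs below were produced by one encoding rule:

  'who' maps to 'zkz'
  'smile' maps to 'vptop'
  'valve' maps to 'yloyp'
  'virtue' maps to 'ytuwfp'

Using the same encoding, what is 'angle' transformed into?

The shift depends on letter class: consonant w→z is +3, but vowel o→z is +11. Vowels shift forward by 11 and consonants shift forward by 3.
Applying it to angle: a(vowel)+11=l, n(cons)+3=q, g(cons)+3=j, l(cons)+3=o, e(vowel)+11=p.

lqjop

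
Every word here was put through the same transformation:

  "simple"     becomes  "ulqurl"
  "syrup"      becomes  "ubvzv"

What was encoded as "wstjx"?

upper

In simple: s→u is +2, i→l is +3, m→q is +4, p→u is +5 — the shift increases by 1 each position. The shift increases by 1 at each position, starting from +2: 2, 3, 4, ….
Decoding wstjx: w−2=u, s−3=p, t−4=p, j−5=e, x−6=r.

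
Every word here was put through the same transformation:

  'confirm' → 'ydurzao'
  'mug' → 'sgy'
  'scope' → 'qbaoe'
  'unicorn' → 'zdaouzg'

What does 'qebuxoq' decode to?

eclipse

The word is reversed, then every letter is shifted forward by 12.
Decoding qebuxoq: shift back: q−12=e, e−12=s, b−12=p, u−12=i, x−12=l, o−12=c, q−12=e → espilce; then reverse → eclipse.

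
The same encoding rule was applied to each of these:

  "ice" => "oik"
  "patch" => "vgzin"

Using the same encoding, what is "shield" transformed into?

Compare letters: i→o is +6, c→i is +6, e→k is +6 — a constant shift. Each letter is shifted forward by 6 in the alphabet (a Caesar shift of +6).
For shield: s+6=y, h+6=n, i+6=o, e+6=k, l+6=r, d+6=j.

ynokrj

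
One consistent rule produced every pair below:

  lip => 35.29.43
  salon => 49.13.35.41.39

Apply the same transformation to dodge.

l(#12)→35 and i(#9)→29: differences scale by 2, so n = 2·pos + 11. With a=1..z=26, the number is 2·pos + 11.
Applying it to dodge: d=4→19, o=15→41, d=4→19, g=7→25, e=5→21.

19.41.19.25.21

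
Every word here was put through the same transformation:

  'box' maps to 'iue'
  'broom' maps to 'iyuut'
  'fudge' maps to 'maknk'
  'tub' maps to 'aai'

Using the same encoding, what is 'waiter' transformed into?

dgoaky

Two shifts are in play — +6 for a/e/i/o/u, +7 for every other letter.
On waiter: w(cons)+7=d, a(vowel)+6=g, i(vowel)+6=o, t(cons)+7=a, e(vowel)+6=k, r(cons)+7=y.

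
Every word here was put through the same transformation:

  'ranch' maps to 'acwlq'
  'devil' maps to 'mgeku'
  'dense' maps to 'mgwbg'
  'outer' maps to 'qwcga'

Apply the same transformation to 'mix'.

vkg

The shift depends on letter class: consonant r→a is +9, but vowel a→c is +2. The rule splits by letter class: vowels +2, consonants +9.
Applying it to mix: m(cons)+9=v, i(vowel)+2=k, x(cons)+9=g.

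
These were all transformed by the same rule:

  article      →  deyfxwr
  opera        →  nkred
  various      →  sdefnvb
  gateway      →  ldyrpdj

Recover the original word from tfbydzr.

mistake

a(0)→d(3) and r(17)→e(4) fit y≡23x+3 (mod 26); the inverse of 23 mod 26 is 17. Treating letters as 0–25, the rule is x ↦ 23x + 3 (mod 26).
Undoing it on tfbydzr: t(19)→17·(19−3)≡12=m; f(5)→17·(5−3)≡8=i; b(1)→17·(1−3)≡18=s; y(24)→17·(24−3)≡19=t; d(3)→17·(3−3)≡0=a; z(25)→17·(25−3)≡10=k; r(17)→17·(17−3)≡4=e (all mod 26).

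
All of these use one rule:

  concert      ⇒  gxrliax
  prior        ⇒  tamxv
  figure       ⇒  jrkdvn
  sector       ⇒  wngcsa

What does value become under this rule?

zjpdi

Shifts by position in concert: pos 0: c→g (+4), pos 1: o→x (+9), pos 2: n→r (+4), pos 3: c→l (+9) — repeating every 2. It's a Vigenère-style cipher with numeric key [4,9]: position i shifts by key[i mod 2].
On value: v+4=z, a+9=j, l+4=p, u+9=d, e+4=i.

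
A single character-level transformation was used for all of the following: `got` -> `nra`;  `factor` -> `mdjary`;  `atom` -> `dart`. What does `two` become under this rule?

The rule splits by letter class: vowels +3, consonants +7.
For two: t(cons)+7=a, w(cons)+7=d, o(vowel)+3=r.

adr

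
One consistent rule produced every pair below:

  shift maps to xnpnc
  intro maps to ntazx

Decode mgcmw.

haven

In shift: s→x is +5, h→n is +6, i→p is +7, f→n is +8 — the shift increases by 1 each position. Each letter shifts forward by (position + 5), i.e. 5, 6, 7, … — the shift grows by one for each successive letter.
Decoding mgcmw: m−5=h, g−6=a, c−7=v, m−8=e, w−9=n.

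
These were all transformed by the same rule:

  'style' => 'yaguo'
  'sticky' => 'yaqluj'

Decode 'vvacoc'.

poster

In style: s→y is +6, t→a is +7, y→g is +8, l→u is +9 — the shift increases by 1 each position. Each letter shifts forward by (position + 6), i.e. 6, 7, 8, … — the shift grows by one for each successive letter.
Undoing it on vvacoc: v−6=p, v−7=o, a−8=s, c−9=t, o−10=e, c−11=r.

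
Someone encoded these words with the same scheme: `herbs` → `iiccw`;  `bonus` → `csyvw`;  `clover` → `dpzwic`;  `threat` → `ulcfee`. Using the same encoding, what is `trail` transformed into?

Shifts by position in herbs: pos 0: h→i (+1), pos 1: e→i (+4), pos 2: r→c (+11), pos 3: b→c (+1), pos 4: s→w (+4) — repeating every 3. A repeating key of period 3 is used — shifts +1, +4, +11 over and over.
On trail: t+1=u, r+4=v, a+11=l, i+1=j, l+4=p.

uvljp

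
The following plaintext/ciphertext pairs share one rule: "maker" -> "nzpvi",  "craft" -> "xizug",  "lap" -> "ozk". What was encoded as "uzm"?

Each pair mirrors across the alphabet (m↔n, a↔z, k↔p): positions sum to 25. Each letter is replaced by its mirror in the alphabet: a↔z, b↔y, c↔x, and so on (the Atbash cipher).
Decoding uzm: u↔f, z↔a, m↔n.

fan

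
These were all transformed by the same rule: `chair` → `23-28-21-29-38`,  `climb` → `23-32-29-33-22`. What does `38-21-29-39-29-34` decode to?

raisin

c is letter #3 and maps to 23: an offset of 20. Each letter is replaced by its alphabet position (a=1..z=26) + 20.
Reversing it on 38-21-29-39-29-34: 38→(38−20)÷1=18=r, 21→(21−20)÷1=1=a, 29→(29−20)÷1=9=i, 39→(39−20)÷1=19=s, 29→(29−20)÷1=9=i, 34→(34−20)÷1=14=n.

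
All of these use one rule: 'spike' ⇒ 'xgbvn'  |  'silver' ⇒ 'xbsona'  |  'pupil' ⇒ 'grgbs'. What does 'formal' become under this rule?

s(18)→x(23) and p(15)→g(6) fit y≡23x+25 (mod 26); the inverse of 23 mod 26 is 17. This is an affine cipher: with a=0,…,z=25, each position x becomes (23x+25) mod 26.
On formal: f(5)→23·5+25≡10=k; o(14)→23·14+25≡9=j; r(17)→23·17+25≡0=a; m(12)→23·12+25≡15=p; a(0)→23·0+25≡25=z; l(11)→23·11+25≡18=s (all mod 26).

kjapzs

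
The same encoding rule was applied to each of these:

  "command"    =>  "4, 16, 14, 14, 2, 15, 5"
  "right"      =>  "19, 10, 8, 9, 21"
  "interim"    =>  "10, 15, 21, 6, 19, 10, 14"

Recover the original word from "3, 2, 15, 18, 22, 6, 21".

c is letter #3 and maps to 4: an offset of 1. The number is (letter's place in the alphabet, a=1) + 1.
Decoding 3, 2, 15, 18, 22, 6, 21: 3→(3−1)÷1=2=b, 2→(2−1)÷1=1=a, 15→(15−1)÷1=14=n, 18→(18−1)÷1=17=q, 22→(22−1)÷1=21=u, 6→(6−1)÷1=5=e, 21→(21−1)÷1=20=t.

banquet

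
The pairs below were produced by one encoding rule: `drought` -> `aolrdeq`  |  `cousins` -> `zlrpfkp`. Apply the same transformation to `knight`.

Compare letters: d→a is +23, r→o is +23, o→l is +23 — a constant shift. This is a Caesar cipher with shift 23.
Applying it to knight: k+23=h, n+23=k, i+23=f, g+23=d, h+23=e, t+23=q.

hkfdeq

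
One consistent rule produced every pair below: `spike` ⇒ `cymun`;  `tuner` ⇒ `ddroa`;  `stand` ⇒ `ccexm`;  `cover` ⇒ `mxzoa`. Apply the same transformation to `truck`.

daymt

Shifts by position in spike: pos 0: s→c (+10), pos 1: p→y (+9), pos 2: i→m (+4), pos 3: k→u (+10), pos 4: e→n (+9) — repeating every 3. The shifts repeat in a cycle of length 3: positions 0,1,… shift by +10, +9, +4, then the pattern repeats.
For truck: t+10=d, r+9=a, u+4=y, c+10=m, k+9=t.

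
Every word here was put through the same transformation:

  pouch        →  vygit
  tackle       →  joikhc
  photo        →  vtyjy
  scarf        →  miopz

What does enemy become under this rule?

cbceu

p(15)→v(21) and o(14)→y(24) fit y≡23x+14 (mod 26); the inverse of 23 mod 26 is 17. This is an affine cipher: with a=0,…,z=25, each position x becomes (23x+14) mod 26.
On enemy: e(4)→23·4+14≡2=c; n(13)→23·13+14≡1=b; e(4)→23·4+14≡2=c; m(12)→23·12+14≡4=e; y(24)→23·24+14≡20=u (all mod 26).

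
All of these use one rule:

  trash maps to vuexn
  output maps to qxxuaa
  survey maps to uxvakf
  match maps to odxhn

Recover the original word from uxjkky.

In trash: t→v is +2, r→u is +3, a→e is +4, s→x is +5 — the shift increases by 1 each position. The shift increases by 1 at each position, starting from +2: 2, 3, 4, ….
Reversing it on uxjkky: u−2=s, x−3=u, j−4=f, k−5=f, k−6=e, y−7=r.

suffer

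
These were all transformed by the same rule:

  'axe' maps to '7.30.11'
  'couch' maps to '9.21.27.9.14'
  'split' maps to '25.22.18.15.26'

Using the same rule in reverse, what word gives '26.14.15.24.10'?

a is letter #1 and maps to 7: an offset of 6. Letters become their 1-based position plus 6 (so a→7, b→8, …).
Undoing it on 26.14.15.24.10: 26→(26−6)÷1=20=t, 14→(14−6)÷1=8=h, 15→(15−6)÷1=9=i, 24→(24−6)÷1=18=r, 10→(10−6)÷1=4=d.

third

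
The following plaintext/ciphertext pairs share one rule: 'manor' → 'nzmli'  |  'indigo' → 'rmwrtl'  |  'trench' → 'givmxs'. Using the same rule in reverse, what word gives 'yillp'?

brook

Each pair mirrors across the alphabet (m↔n, a↔z, n↔m): positions sum to 25. Each letter is replaced by its mirror in the alphabet: a↔z, b↔y, c↔x, and so on (the Atbash cipher).
Decoding yillp: y↔b, i↔r, l↔o, l↔o, p↔k.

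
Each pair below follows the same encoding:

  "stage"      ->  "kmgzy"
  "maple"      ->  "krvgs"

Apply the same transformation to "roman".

Read the word backwards and shift each letter +6.
For roman: reverse → namor; then shift: n+6=t, a+6=g, m+6=s, o+6=u, r+6=x.

tgsux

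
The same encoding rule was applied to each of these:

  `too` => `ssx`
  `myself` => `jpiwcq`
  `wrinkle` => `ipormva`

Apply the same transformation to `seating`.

The output letters match the input read backwards, each shifted +4: too reversed is oot. Read the word backwards and shift each letter +4.
On seating: reverse → gnitaes; then shift: g+4=k, n+4=r, i+4=m, t+4=x, a+4=e, e+4=i, s+4=w.

krmxeiw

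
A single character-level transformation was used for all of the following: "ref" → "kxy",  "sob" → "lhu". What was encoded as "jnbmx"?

quite

This is a Caesar cipher with shift 19.
Decoding jnbmx: j−19=q, n−19=u, b−19=i, m−19=t, x−19=e.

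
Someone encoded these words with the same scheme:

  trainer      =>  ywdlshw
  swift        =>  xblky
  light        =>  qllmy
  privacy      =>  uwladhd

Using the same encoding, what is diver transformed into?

ilahw

The shift depends on letter class: consonant t→y is +5, but vowel a→d is +3. Two shifts are in play — +3 for a/e/i/o/u, +5 for every other letter.
On diver: d(cons)+5=i, i(vowel)+3=l, v(cons)+5=a, e(vowel)+3=h, r(cons)+5=w.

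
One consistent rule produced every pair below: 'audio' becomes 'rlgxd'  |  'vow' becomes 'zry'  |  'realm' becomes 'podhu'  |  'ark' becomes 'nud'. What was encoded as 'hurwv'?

store

Two steps: reverse the string, then apply a Caesar shift of +3.
Undoing it on hurwv: shift back: h−3=e, u−3=r, r−3=o, w−3=t, v−3=s → erots; then reverse → store.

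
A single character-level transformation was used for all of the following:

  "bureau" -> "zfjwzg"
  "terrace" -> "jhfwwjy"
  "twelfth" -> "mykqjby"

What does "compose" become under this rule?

The output letters match the input read backwards, each shifted +5: bureau reversed is uaerub. Two steps: reverse the string, then apply a Caesar shift of +5.
Applying it to compose: reverse → esopmoc; then shift: e+5=j, s+5=x, o+5=t, p+5=u, m+5=r, o+5=t, c+5=h.

jxturth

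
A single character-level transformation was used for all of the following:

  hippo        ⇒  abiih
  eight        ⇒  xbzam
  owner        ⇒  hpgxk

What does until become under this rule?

This is a Caesar cipher with shift 19.
For until: u+19=n, n+19=g, t+19=m, i+19=b, l+19=e.

ngmbe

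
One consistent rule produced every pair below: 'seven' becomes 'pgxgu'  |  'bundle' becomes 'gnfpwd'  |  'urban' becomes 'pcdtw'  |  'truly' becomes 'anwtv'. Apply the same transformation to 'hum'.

The output letters match the input read backwards, each shifted +2: seven reversed is neves. The word is reversed, then every letter is shifted forward by 2.
Applying it to hum: reverse → muh; then shift: m+2=o, u+2=w, h+2=j.

owj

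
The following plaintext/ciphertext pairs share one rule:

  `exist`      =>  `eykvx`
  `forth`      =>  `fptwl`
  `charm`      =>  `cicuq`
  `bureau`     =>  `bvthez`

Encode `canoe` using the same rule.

cbpri

In exist: e→e is +0, x→y is +1, i→k is +2, s→v is +3 — the shift increases by 1 each position. Letter i (0-indexed) is shifted by i+0, so successive shifts are 0, 1, 2, ….
Applying it to canoe: c+0=c, a+1=b, n+2=p, o+3=r, e+4=i.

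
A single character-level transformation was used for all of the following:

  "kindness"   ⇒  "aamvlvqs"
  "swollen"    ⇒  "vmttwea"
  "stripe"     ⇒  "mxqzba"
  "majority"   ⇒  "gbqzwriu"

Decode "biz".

rat

The output letters match the input read backwards, each shifted +8: kindness reversed is ssendnik. Read the word backwards and shift each letter +8.
Decoding biz: shift back: b−8=t, i−8=a, z−8=r → tar; then reverse → rat.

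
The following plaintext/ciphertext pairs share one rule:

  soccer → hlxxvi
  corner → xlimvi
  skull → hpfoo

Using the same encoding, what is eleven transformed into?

vovevm

Each pair mirrors across the alphabet (s↔h, o↔l, c↔x): positions sum to 25. Each letter is replaced by its mirror in the alphabet: a↔z, b↔y, c↔x, and so on (the Atbash cipher).
For eleven: e↔v, l↔o, e↔v, v↔e, e↔v, n↔m.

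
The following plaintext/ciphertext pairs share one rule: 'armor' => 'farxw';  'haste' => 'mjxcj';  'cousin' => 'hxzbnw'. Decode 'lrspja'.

ginger

Shifts by position in armor: pos 0: a→f (+5), pos 1: r→a (+9), pos 2: m→r (+5), pos 3: o→x (+9) — repeating every 2. The shifts repeat in a cycle of length 2: positions 0,1,… shift by +5, +9, then the pattern repeats.
Decoding lrspja: l−5=g, r−9=i, s−5=n, p−9=g, j−5=e, a−9=r.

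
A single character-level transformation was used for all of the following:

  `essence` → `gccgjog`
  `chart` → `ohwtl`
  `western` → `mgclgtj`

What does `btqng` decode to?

prize

e(4)→g(6) and s(18)→c(2) fit y≡9x+22 (mod 26); the inverse of 9 mod 26 is 3. Treating letters as 0–25, the rule is x ↦ 9x + 22 (mod 26).
Decoding btqng: b(1)→3·(1−22)≡15=p; t(19)→3·(19−22)≡17=r; q(16)→3·(16−22)≡8=i; n(13)→3·(13−22)≡25=z; g(6)→3·(6−22)≡4=e (all mod 26).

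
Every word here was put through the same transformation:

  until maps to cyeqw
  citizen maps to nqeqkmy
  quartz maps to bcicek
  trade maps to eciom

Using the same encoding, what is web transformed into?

hmm

The rule splits by letter class: vowels +8, consonants +11.
On web: w(cons)+11=h, e(vowel)+8=m, b(cons)+11=m.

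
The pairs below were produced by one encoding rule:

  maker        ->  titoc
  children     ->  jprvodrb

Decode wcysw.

In maker: m→t is +7, a→i is +8, k→t is +9, e→o is +10 — the shift increases by 1 each position. Letter i (0-indexed) is shifted by i+7, so successive shifts are 7, 8, 9, ….
Undoing it on wcysw: w−7=p, c−8=u, y−9=p, s−10=i, w−11=l.

pupil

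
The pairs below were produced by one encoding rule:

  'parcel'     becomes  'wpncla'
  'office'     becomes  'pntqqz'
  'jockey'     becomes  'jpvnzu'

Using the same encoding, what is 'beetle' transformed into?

The output letters match the input read backwards, each shifted +11: parcel reversed is lecrap. The word is reversed, then every letter is shifted forward by 11.
Applying it to beetle: reverse → elteeb; then shift: e+11=p, l+11=w, t+11=e, e+11=p, e+11=p, b+11=m.

pweppm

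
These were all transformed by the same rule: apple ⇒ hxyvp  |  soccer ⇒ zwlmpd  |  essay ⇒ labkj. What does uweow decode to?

In apple: a→h is +7, p→x is +8, p→y is +9, l→v is +10 — the shift increases by 1 each position. Each letter shifts forward by (position + 7), i.e. 7, 8, 9, … — the shift grows by one for each successive letter.
Decoding uweow: u−7=n, w−8=o, e−9=v, o−10=e, w−11=l.

novel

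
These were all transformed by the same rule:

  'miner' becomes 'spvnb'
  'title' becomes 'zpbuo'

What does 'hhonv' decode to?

bagel

In miner: m→s is +6, i→p is +7, n→v is +8, e→n is +9 — the shift increases by 1 each position. Letter i (0-indexed) is shifted by i+6, so successive shifts are 6, 7, 8, ….
Undoing it on hhonv: h−6=b, h−7=a, o−8=g, n−9=e, v−10=l.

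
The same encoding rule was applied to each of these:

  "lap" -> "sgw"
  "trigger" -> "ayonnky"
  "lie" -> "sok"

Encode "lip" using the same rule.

Vowels shift forward by 6 and consonants shift forward by 7.
For lip: l(cons)+7=s, i(vowel)+6=o, p(cons)+7=w.

sow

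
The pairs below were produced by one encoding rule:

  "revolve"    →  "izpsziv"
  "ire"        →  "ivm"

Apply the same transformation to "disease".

The word is reversed, then every letter is shifted forward by 4.
On disease: reverse → esaesid; then shift: e+4=i, s+4=w, a+4=e, e+4=i, s+4=w, i+4=m, d+4=h.

iweiwmh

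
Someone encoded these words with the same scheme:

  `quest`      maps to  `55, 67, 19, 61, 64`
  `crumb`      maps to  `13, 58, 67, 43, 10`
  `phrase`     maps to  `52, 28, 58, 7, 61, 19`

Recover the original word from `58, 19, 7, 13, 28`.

With a=1..z=26, the number is 3·pos + 4.
Decoding 58, 19, 7, 13, 28: 58→(58−4)÷3=18=r, 19→(19−4)÷3=5=e, 7→(7−4)÷3=1=a, 13→(13−4)÷3=3=c, 28→(28−4)÷3=8=h.

reach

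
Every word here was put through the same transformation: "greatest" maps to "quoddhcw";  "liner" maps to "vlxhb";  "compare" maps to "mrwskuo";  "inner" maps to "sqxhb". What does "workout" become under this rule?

grbnyxd

Shifts by position in greatest: pos 0: g→q (+10), pos 1: r→u (+3), pos 2: e→o (+10), pos 3: a→d (+3) — repeating every 2. It's a Vigenère-style cipher with numeric key [10,3]: position i shifts by key[i mod 2].
Applying it to workout: w+10=g, o+3=r, r+10=b, k+3=n, o+10=y, u+3=x, t+10=d.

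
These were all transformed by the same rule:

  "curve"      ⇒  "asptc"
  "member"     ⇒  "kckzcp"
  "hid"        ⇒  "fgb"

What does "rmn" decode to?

Compare letters: c→a is +24, u→s is +24, r→p is +24 — a constant shift. Each letter is shifted forward by 24 in the alphabet (a Caesar shift of +24).
Undoing it on rmn: r−24=t, m−24=o, n−24=p.

top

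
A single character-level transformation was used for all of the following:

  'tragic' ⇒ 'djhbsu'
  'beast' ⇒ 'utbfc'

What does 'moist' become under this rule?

The output letters match the input read backwards, each shifted +1: tragic reversed is cigart. Read the word backwards and shift each letter +1.
For moist: reverse → tsiom; then shift: t+1=u, s+1=t, i+1=j, o+1=p, m+1=n.

utjpn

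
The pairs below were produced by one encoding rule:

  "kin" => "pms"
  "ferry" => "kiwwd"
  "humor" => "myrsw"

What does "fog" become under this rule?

ksl

The rule splits by letter class: vowels +4, consonants +5.
For fog: f(cons)+5=k, o(vowel)+4=s, g(cons)+5=l.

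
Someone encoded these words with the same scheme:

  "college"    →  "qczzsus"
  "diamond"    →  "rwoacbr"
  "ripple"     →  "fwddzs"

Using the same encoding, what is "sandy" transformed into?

Each letter is shifted forward by 14 in the alphabet (a Caesar shift of +14).
On sandy: s+14=g, a+14=o, n+14=b, d+14=r, y+14=m.

gobrm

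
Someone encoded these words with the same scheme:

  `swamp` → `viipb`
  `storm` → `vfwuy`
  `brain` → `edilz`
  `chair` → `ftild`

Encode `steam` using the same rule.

Shifts by position in swamp: pos 0: s→v (+3), pos 1: w→i (+12), pos 2: a→i (+8), pos 3: m→p (+3), pos 4: p→b (+12) — repeating every 3. The shifts repeat in a cycle of length 3: positions 0,1,… shift by +3, +12, +8, then the pattern repeats.
For steam: s+3=v, t+12=f, e+8=m, a+3=d, m+12=y.

vfmdy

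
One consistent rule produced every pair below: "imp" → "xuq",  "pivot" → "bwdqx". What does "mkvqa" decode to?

The output letters match the input read backwards, each shifted +8: imp reversed is pmi. The word is reversed, then every letter is shifted forward by 8.
Reversing it on mkvqa: shift back: m−8=e, k−8=c, v−8=n, q−8=i, a−8=s → ecnis; then reverse → since.

since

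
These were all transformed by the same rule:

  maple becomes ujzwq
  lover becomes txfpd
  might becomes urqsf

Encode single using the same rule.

The shift increases by 1 at each position, starting from +8: 8, 9, 10, ….
Applying it to single: s+8=a, i+9=r, n+10=x, g+11=r, l+12=x, e+13=r.

arxrxr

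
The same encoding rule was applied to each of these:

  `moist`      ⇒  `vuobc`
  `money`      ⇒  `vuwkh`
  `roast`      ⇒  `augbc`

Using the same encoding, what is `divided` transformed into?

The shift depends on letter class: consonant m→v is +9, but vowel o→u is +6. The rule splits by letter class: vowels +6, consonants +9.
Applying it to divided: d(cons)+9=m, i(vowel)+6=o, v(cons)+9=e, i(vowel)+6=o, d(cons)+9=m, e(vowel)+6=k, d(cons)+9=m.

moeomkm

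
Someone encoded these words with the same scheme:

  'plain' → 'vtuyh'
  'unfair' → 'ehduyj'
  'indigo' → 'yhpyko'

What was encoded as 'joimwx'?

rocket

p(15)→v(21) and l(11)→t(19) fit y≡7x+20 (mod 26); the inverse of 7 mod 26 is 15. Treating letters as 0–25, the rule is x ↦ 7x + 20 (mod 26).
Decoding joimwx: j(9)→15·(9−20)≡17=r; o(14)→15·(14−20)≡14=o; i(8)→15·(8−20)≡2=c; m(12)→15·(12−20)≡10=k; w(22)→15·(22−20)≡4=e; x(23)→15·(23−20)≡19=t (all mod 26).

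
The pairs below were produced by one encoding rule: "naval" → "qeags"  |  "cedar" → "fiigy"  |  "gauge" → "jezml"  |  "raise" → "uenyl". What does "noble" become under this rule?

In naval: n→q is +3, a→e is +4, v→a is +5, a→g is +6 — the shift increases by 1 each position. The shift increases by 1 at each position, starting from +3: 3, 4, 5, ….
Applying it to noble: n+3=q, o+4=s, b+5=g, l+6=r, e+7=l.

qsgrl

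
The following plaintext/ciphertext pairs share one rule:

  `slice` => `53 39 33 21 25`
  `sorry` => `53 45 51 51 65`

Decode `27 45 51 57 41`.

The formula is n = 2×(alphabet index, a=1) + 15.
Undoing it on 27 45 51 57 41: 27→(27−15)÷2=6=f, 45→(45−15)÷2=15=o, 51→(51−15)÷2=18=r, 57→(57−15)÷2=21=u, 41→(41−15)÷2=13=m.

forum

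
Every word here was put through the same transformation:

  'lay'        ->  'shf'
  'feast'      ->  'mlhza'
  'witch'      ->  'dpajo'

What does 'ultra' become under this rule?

bsayh

This is a Caesar cipher with shift 7.
For ultra: u+7=b, l+7=s, t+7=a, r+7=y, a+7=h.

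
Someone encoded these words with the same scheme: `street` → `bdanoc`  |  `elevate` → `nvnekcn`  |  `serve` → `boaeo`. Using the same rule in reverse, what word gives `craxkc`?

throat

A repeating key of period 3 is used — shifts +9, +10, +9 over and over.
Undoing it on craxkc: c−9=t, r−10=h, a−9=r, x−9=o, k−10=a, c−9=t.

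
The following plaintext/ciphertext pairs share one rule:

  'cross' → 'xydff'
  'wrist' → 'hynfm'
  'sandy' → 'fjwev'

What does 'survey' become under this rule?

This is an affine cipher: with a=0,…,z=25, each position x becomes (7x+9) mod 26.
Applying it to survey: s(18)→7·18+9≡5=f; u(20)→7·20+9≡19=t; r(17)→7·17+9≡24=y; v(21)→7·21+9≡0=a; e(4)→7·4+9≡11=l; y(24)→7·24+9≡21=v (all mod 26).

ftyalv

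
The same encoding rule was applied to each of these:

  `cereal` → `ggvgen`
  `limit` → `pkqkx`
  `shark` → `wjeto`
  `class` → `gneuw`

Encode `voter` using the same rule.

Shifts by position in cereal: pos 0: c→g (+4), pos 1: e→g (+2), pos 2: r→v (+4), pos 3: e→g (+2) — repeating every 2. It's a Vigenère-style cipher with numeric key [4,2]: position i shifts by key[i mod 2].
For voter: v+4=z, o+2=q, t+4=x, e+2=g, r+4=v.

zqxgv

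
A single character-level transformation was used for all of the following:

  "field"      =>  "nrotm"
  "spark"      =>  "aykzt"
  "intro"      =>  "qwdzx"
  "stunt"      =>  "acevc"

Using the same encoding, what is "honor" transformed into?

Shifts by position in field: pos 0: f→n (+8), pos 1: i→r (+9), pos 2: e→o (+10), pos 3: l→t (+8), pos 4: d→m (+9) — repeating every 3. A repeating key of period 3 is used — shifts +8, +9, +10 over and over.
For honor: h+8=p, o+9=x, n+10=x, o+8=w, r+9=a.

pxxwa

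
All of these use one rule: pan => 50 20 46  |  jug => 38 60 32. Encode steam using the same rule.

p(#16)→50 and a(#1)→20: differences scale by 2, so n = 2·pos + 18. The formula is n = 2×(alphabet index, a=1) + 18.
For steam: s=19→56, t=20→58, e=5→28, a=1→20, m=13→44.

56 58 28 20 44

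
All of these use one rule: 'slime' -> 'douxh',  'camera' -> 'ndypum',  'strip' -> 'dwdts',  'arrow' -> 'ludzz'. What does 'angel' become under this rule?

Shifts by position in slime: pos 0: s→d (+11), pos 1: l→o (+3), pos 2: i→u (+12), pos 3: m→x (+11), pos 4: e→h (+3) — repeating every 3. The shifts repeat in a cycle of length 3: positions 0,1,… shift by +11, +3, +12, then the pattern repeats.
On angel: a+11=l, n+3=q, g+12=s, e+11=p, l+3=o.

lqspo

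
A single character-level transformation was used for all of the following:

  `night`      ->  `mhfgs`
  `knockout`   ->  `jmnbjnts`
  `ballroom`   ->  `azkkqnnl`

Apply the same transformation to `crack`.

bqzbj

Each letter is shifted forward by 25 in the alphabet (a Caesar shift of +25).
Applying it to crack: c+25=b, r+25=q, a+25=z, c+25=b, k+25=j.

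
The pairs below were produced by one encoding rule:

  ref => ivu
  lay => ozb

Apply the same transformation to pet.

kvg

Each pair mirrors across the alphabet (r↔i, e↔v, f↔u): positions sum to 25. This is the alphabet-reversal cipher (Atbash): a becomes z, b becomes y, etc.
Applying it to pet: p↔k, e↔v, t↔g.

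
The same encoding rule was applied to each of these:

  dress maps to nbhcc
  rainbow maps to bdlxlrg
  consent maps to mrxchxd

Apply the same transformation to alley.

dvvhi

The shift depends on letter class: consonant d→n is +10, but vowel e→h is +3. Two shifts are in play — +3 for a/e/i/o/u, +10 for every other letter.
Applying it to alley: a(vowel)+3=d, l(cons)+10=v, l(cons)+10=v, e(vowel)+3=h, y(cons)+10=i.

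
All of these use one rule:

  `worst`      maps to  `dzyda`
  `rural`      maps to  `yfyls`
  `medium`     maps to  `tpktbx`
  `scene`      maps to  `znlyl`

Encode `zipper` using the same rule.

gtwalc

Shifts by position in worst: pos 0: w→d (+7), pos 1: o→z (+11), pos 2: r→y (+7), pos 3: s→d (+11) — repeating every 2. The shifts repeat in a cycle of length 2: positions 0,1,… shift by +7, +11, then the pattern repeats.
For zipper: z+7=g, i+11=t, p+7=w, p+11=a, e+7=l, r+11=c.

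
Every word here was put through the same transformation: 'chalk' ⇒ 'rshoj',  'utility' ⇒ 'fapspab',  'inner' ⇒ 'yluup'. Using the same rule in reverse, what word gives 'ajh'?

The output letters match the input read backwards, each shifted +7: chalk reversed is klahc. Two steps: reverse the string, then apply a Caesar shift of +7.
Decoding ajh: shift back: a−7=t, j−7=c, h−7=a → tca; then reverse → act.

act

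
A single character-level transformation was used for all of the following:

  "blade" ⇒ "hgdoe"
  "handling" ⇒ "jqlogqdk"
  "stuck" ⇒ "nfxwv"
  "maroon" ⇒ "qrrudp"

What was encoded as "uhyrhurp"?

moreover

The output letters match the input read backwards, each shifted +3: blade reversed is edalb. Read the word backwards and shift each letter +3.
Decoding uhyrhurp: shift back: u−3=r, h−3=e, y−3=v, r−3=o, h−3=e, u−3=r, r−3=o, p−3=m → revoerom; then reverse → moreover.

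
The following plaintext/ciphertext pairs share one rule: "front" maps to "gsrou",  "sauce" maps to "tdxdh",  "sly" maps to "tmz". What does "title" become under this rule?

ulumh

The shift depends on letter class: consonant f→g is +1, but vowel o→r is +3. Two shifts are in play — +3 for a/e/i/o/u, +1 for every other letter.
On title: t(cons)+1=u, i(vowel)+3=l, t(cons)+1=u, l(cons)+1=m, e(vowel)+3=h.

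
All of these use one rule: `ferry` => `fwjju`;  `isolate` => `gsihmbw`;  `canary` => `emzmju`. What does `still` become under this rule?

f(5)→f(5) and e(4)→w(22) fit y≡9x+12 (mod 26); the inverse of 9 mod 26 is 3. Each letter's alphabet position (a=0..z=25) is mapped through 9·x+12 mod 26 — an affine cipher.
On still: s(18)→9·18+12≡18=s; t(19)→9·19+12≡1=b; i(8)→9·8+12≡6=g; l(11)→9·11+12≡7=h; l(11)→9·11+12≡7=h (all mod 26).

sbghh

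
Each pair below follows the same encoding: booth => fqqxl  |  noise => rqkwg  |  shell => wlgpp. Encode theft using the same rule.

xlgjx

The shift depends on letter class: consonant b→f is +4, but vowel o→q is +2. The rule splits by letter class: vowels +2, consonants +4.
On theft: t(cons)+4=x, h(cons)+4=l, e(vowel)+2=g, f(cons)+4=j, t(cons)+4=x.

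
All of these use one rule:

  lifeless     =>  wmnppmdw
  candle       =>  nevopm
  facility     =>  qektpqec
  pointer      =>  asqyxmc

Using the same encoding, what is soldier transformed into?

dstommc

Shifts by position in lifeless: pos 0: l→w (+11), pos 1: i→m (+4), pos 2: f→n (+8), pos 3: e→p (+11), pos 4: l→p (+4), pos 5: e→m (+8) — repeating every 3. It's a Vigenère-style cipher with numeric key [11,4,8]: position i shifts by key[i mod 3].
On soldier: s+11=d, o+4=s, l+8=t, d+11=o, i+4=m, e+8=m, r+11=c.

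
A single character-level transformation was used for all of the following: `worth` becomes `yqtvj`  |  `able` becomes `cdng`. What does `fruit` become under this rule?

Compare letters: w→y is +2, o→q is +2, r→t is +2 — a constant shift. It's a constant shift of +2 (ROT2).
For fruit: f+2=h, r+2=t, u+2=w, i+2=k, t+2=v.

htwkv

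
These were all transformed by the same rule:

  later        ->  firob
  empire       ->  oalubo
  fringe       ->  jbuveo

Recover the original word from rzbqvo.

throne

l(11)→f(5) and a(0)→i(8) fit y≡21x+8 (mod 26); the inverse of 21 mod 26 is 5. Each letter's alphabet position (a=0..z=25) is mapped through 21·x+8 mod 26 — an affine cipher.
Reversing it on rzbqvo: r(17)→5·(17−8)≡19=t; z(25)→5·(25−8)≡7=h; b(1)→5·(1−8)≡17=r; q(16)→5·(16−8)≡14=o; v(21)→5·(21−8)≡13=n; o(14)→5·(14−8)≡4=e (all mod 26).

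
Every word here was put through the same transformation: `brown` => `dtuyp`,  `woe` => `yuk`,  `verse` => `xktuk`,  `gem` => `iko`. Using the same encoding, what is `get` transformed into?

ikv

The shift depends on letter class: consonant b→d is +2, but vowel o→u is +6. Vowels shift forward by 6 and consonants shift forward by 2.
On get: g(cons)+2=i, e(vowel)+6=k, t(cons)+2=v.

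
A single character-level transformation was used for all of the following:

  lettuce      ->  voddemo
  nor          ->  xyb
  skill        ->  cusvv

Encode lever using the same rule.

vofob

It's a constant shift of +10 (ROT10).
On lever: l+10=v, e+10=o, v+10=f, e+10=o, r+10=b.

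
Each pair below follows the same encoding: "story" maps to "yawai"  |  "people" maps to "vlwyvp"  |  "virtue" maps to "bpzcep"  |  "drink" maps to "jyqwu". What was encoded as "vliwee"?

peanut

In story: s→y is +6, t→a is +7, o→w is +8, r→a is +9 — the shift increases by 1 each position. The shift increases by 1 at each position, starting from +6: 6, 7, 8, ….
Decoding vliwee: v−6=p, l−7=e, i−8=a, w−9=n, e−10=u, e−11=t.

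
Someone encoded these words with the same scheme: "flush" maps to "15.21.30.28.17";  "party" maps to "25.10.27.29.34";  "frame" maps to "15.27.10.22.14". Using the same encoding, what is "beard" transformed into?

The number is (letter's place in the alphabet, a=1) + 9.
For beard: b=2→11, e=5→14, a=1→10, r=18→27, d=4→13.

11.14.10.27.13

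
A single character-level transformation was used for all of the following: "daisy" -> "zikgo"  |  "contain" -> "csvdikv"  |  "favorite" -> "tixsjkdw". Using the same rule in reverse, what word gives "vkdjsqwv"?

nitrogen

d(3)→z(25) and a(0)→i(8) fit y≡23x+8 (mod 26); the inverse of 23 mod 26 is 17. Each letter's alphabet position (a=0..z=25) is mapped through 23·x+8 mod 26 — an affine cipher.
Reversing it on vkdjsqwv: v(21)→17·(21−8)≡13=n; k(10)→17·(10−8)≡8=i; d(3)→17·(3−8)≡19=t; j(9)→17·(9−8)≡17=r; s(18)→17·(18−8)≡14=o; q(16)→17·(16−8)≡6=g; w(22)→17·(22−8)≡4=e; v(21)→17·(21−8)≡13=n (all mod 26).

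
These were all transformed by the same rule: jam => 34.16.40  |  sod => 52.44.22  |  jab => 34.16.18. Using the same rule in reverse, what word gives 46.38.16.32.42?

The formula is n = 2×(alphabet index, a=1) + 14.
Decoding 46.38.16.32.42: 46→(46−14)÷2=16=p, 38→(38−14)÷2=12=l, 16→(16−14)÷2=1=a, 32→(32−14)÷2=9=i, 42→(42−14)÷2=14=n.

plain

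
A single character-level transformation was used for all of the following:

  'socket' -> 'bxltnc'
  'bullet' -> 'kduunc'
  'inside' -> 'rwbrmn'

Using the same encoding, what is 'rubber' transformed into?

adkkna

Compare letters: s→b is +9, o→x is +9, c→l is +9 — a constant shift. Each letter is shifted forward by 9 in the alphabet (a Caesar shift of +9).
On rubber: r+9=a, u+9=d, b+9=k, b+9=k, e+9=n, r+9=a.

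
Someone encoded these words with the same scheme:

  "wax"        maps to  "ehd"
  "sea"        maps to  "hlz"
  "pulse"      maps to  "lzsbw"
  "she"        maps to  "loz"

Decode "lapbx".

quite

Read the word backwards and shift each letter +7.
Decoding lapbx: shift back: l−7=e, a−7=t, p−7=i, b−7=u, x−7=q → etiuq; then reverse → quite.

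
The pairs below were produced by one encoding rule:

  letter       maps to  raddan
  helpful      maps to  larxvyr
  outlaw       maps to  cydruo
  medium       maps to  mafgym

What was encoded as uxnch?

This is an affine cipher: with a=0,…,z=25, each position x becomes (21x+20) mod 26.
Decoding uxnch: u(20)→5·(20−20)≡0=a; x(23)→5·(23−20)≡15=p; n(13)→5·(13−20)≡17=r; c(2)→5·(2−20)≡14=o; h(7)→5·(7−20)≡13=n (all mod 26).

apron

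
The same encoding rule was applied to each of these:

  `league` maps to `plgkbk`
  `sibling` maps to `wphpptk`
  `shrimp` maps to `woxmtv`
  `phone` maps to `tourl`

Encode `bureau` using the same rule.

fbxiha

Shifts by position in league: pos 0: l→p (+4), pos 1: e→l (+7), pos 2: a→g (+6), pos 3: g→k (+4), pos 4: u→b (+7), pos 5: e→k (+6) — repeating every 3. A repeating key of period 3 is used — shifts +4, +7, +6 over and over.
For bureau: b+4=f, u+7=b, r+6=x, e+4=i, a+7=h, u+6=a.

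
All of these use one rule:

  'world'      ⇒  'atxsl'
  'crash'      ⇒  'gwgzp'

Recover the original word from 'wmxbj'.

shrub

In world: w→a is +4, o→t is +5, r→x is +6, l→s is +7 — the shift increases by 1 each position. The shift increases by 1 at each position, starting from +4: 4, 5, 6, ….
Decoding wmxbj: w−4=s, m−5=h, x−6=r, b−7=u, j−8=b.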